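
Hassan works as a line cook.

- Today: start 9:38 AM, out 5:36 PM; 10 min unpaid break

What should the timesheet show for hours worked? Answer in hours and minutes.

7 h 48 min

Today: 9:38 AM–5:36 PM = 7 h 58 min; less 10 min break → 7 h 48 min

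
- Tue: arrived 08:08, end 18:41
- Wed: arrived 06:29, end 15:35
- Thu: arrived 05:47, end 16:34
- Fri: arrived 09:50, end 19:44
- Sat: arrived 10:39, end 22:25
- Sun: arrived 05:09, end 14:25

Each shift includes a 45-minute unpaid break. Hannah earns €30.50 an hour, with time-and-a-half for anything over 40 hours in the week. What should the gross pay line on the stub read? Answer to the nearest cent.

Tue: 08:08–18:41 = 10 h 33 min; less 45 min break → 9 h 48 min
Wed: 06:29–15:35 = 9 h 6 min; less 45 min break → 8 h 21 min
Thu: 05:47–16:34 = 10 h 47 min; less 45 min break → 10 h 2 min
Fri: 09:50–19:44 = 9 h 54 min; less 45 min break → 9 h 9 min
Sat: 10:39–22:25 = 11 h 46 min; less 45 min break → 11 h 1 min
Sun: 05:09–14:25 = 9 h 16 min; less 45 min break → 8 h 31 min
Total worked: 56 h 52 min = 3412 min.
Regular 40 h 0 min = 2400 min at €30.50/h; overtime 16 h 52 min = 1012 min at €45.75/h.
Pay = (2400 × €30.50 + 1012 × €45.75) ÷ 60 = €1991.65.

€1991.65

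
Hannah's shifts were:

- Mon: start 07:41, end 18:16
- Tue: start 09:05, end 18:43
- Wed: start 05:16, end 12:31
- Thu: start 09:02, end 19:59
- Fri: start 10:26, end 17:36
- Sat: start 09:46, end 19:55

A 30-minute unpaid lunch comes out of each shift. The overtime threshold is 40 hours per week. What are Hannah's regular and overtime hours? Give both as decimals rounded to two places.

Mon: 07:41–18:16 = 10 h 35 min; less 30 min break → 10 h 5 min
Tue: 09:05–18:43 = 9 h 38 min; less 30 min break → 9 h 8 min
Wed: 05:16–12:31 = 7 h 15 min; less 30 min break → 6 h 45 min
Thu: 09:02–19:59 = 10 h 57 min; less 30 min break → 10 h 27 min
Fri: 10:26–17:36 = 7 h 10 min; less 30 min break → 6 h 40 min
Sat: 09:46–19:55 = 10 h 9 min; less 30 min break → 9 h 39 min
Total worked: 52 h 44 min = 52.73 h.
Threshold 40 h → overtime 12 h 44 min, regular 40 h 0 min.

Regular 40.00 hours, overtime 12.73 hours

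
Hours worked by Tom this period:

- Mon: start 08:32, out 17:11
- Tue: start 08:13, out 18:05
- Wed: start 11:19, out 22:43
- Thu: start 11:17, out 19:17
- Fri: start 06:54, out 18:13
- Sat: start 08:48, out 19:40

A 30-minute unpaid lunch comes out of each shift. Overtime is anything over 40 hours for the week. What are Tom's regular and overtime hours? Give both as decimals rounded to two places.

Regular 40.00 hours, overtime 17.10 hours

Mon: 08:32–17:11 = 8 h 39 min; less 30 min break → 8 h 9 min
Tue: 08:13–18:05 = 9 h 52 min; less 30 min break → 9 h 22 min
Wed: 11:19–22:43 = 11 h 24 min; less 30 min break → 10 h 54 min
Thu: 11:17–19:17 = 8 h 0 min; less 30 min break → 7 h 30 min
Fri: 06:54–18:13 = 11 h 19 min; less 30 min break → 10 h 49 min
Sat: 08:48–19:40 = 10 h 52 min; less 30 min break → 10 h 22 min
Total worked: 57 h 6 min = 57.10 h.
Threshold 40 h → overtime 17 h 6 min, regular 40 h 0 min.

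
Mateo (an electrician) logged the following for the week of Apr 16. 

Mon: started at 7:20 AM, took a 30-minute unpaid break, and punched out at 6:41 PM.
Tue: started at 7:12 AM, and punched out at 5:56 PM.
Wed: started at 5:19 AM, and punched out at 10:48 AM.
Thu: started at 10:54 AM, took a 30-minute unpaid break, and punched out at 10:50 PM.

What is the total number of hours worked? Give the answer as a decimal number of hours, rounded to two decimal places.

38.50 hours

Mon: 7:20 AM–6:41 PM = 11 h 21 min; less 30 min break → 10 h 51 min
Tue: 7:12 AM–5:56 PM = 10 h 44 min
Wed: 5:19 AM–10:48 AM = 5 h 29 min
Thu: 10:54 AM–10:50 PM = 11 h 56 min; less 30 min break → 11 h 26 min
Total: 10 h 51 min + 10 h 44 min + 5 h 29 min + 11 h 26 min = 38 h 30 min.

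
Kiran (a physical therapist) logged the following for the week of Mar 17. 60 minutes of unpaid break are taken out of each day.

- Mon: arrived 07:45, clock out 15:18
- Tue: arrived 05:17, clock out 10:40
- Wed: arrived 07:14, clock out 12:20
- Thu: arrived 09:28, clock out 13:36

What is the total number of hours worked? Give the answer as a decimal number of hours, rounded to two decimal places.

18.17 hours

Mon: 07:45–15:18 = 7 h 33 min; less 60 min break → 6 h 33 min
Tue: 05:17–10:40 = 5 h 23 min; less 60 min break → 4 h 23 min
Wed: 07:14–12:20 = 5 h 6 min; less 60 min break → 4 h 6 min
Thu: 09:28–13:36 = 4 h 8 min; less 60 min break → 3 h 8 min
Total: 6 h 33 min + 4 h 23 min + 4 h 6 min + 3 h 8 min = 18 h 10 min.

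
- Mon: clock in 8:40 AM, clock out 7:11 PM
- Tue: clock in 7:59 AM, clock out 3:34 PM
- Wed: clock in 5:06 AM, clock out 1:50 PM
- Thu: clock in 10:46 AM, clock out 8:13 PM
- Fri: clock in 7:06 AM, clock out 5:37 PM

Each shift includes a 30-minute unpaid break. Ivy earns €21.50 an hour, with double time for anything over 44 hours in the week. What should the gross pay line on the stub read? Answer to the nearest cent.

€958.90

Mon: 8:40 AM–7:11 PM = 10 h 31 min; less 30 min break → 10 h 1 min
Tue: 7:59 AM–3:34 PM = 7 h 35 min; less 30 min break → 7 h 5 min
Wed: 5:06 AM–1:50 PM = 8 h 44 min; less 30 min break → 8 h 14 min
Thu: 10:46 AM–8:13 PM = 9 h 27 min; less 30 min break → 8 h 57 min
Fri: 7:06 AM–5:37 PM = 10 h 31 min; less 30 min break → 10 h 1 min
Total worked: 44 h 18 min = 2658 min.
Regular 44 h 0 min = 2640 min at €21.50/h; overtime 0 h 18 min = 18 min at €43.00/h.
Pay = (2640 × €21.50 + 18 × €43.00) ÷ 60 = €958.90.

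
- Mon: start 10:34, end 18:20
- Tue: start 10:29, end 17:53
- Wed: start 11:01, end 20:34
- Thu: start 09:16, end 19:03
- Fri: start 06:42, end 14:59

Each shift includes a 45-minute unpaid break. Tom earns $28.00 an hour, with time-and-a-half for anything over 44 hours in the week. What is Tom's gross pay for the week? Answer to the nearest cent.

$1092.93

Mon: 10:34–18:20 = 7 h 46 min; less 45 min break → 7 h 1 min
Tue: 10:29–17:53 = 7 h 24 min; less 45 min break → 6 h 39 min
Wed: 11:01–20:34 = 9 h 33 min; less 45 min break → 8 h 48 min
Thu: 09:16–19:03 = 9 h 47 min; less 45 min break → 9 h 2 min
Fri: 06:42–14:59 = 8 h 17 min; less 45 min break → 7 h 32 min
Total worked: 39 h 2 min = 2342 min.
Regular 39 h 2 min = 2342 min at $28.00/h; overtime 0 h 0 min = 0 min at $42.00/h.
Pay = (2342 × $28.00 + 0 × $42.00) ÷ 60 = $1092.93.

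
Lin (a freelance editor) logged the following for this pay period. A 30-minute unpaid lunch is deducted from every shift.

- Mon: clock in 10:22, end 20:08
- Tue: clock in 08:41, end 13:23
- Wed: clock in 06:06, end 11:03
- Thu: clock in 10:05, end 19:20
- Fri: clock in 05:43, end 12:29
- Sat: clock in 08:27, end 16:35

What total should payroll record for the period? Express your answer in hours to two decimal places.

Mon: 10:22–20:08 = 9 h 46 min; less 30 min break → 9 h 16 min
Tue: 08:41–13:23 = 4 h 42 min; less 30 min break → 4 h 12 min
Wed: 06:06–11:03 = 4 h 57 min; less 30 min break → 4 h 27 min
Thu: 10:05–19:20 = 9 h 15 min; less 30 min break → 8 h 45 min
Fri: 05:43–12:29 = 6 h 46 min; less 30 min break → 6 h 16 min
Sat: 08:27–16:35 = 8 h 8 min; less 30 min break → 7 h 38 min
Total: 9 h 16 min + 4 h 12 min + 4 h 27 min + 8 h 45 min + 6 h 16 min + 7 h 38 min = 40 h 34 min.

40.57 hours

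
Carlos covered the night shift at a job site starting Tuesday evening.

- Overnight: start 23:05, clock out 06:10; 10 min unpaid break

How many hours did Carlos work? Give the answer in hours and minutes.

Overnight: 23:05 → midnight = 0 h 55 min; midnight → 06:10 = 6 h 10 min; span 7 h 5 min; less 10 min break → 6 h 55 min

6 h 55 min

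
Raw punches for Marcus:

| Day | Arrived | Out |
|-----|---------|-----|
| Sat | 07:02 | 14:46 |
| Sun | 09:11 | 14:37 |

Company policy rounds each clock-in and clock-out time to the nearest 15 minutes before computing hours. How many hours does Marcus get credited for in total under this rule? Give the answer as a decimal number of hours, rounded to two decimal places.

13.00 hours

Sat: in 07:02→07:00, out 14:46→14:45; 7 h 45 min
Sun: in 09:11→09:15, out 14:37→14:30; 5 h 15 min
Total credited: 13 h 0 min.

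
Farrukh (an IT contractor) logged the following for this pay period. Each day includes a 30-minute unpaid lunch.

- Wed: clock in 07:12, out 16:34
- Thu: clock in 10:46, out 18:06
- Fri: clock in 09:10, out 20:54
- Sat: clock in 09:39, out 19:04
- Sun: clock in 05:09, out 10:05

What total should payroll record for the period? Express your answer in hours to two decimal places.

Wed: 07:12–16:34 = 9 h 22 min; less 30 min break → 8 h 52 min
Thu: 10:46–18:06 = 7 h 20 min; less 30 min break → 6 h 50 min
Fri: 09:10–20:54 = 11 h 44 min; less 30 min break → 11 h 14 min
Sat: 09:39–19:04 = 9 h 25 min; less 30 min break → 8 h 55 min
Sun: 05:09–10:05 = 4 h 56 min; less 30 min break → 4 h 26 min
Total: 8 h 52 min + 6 h 50 min + 11 h 14 min + 8 h 55 min + 4 h 26 min = 40 h 17 min.

40.28 hours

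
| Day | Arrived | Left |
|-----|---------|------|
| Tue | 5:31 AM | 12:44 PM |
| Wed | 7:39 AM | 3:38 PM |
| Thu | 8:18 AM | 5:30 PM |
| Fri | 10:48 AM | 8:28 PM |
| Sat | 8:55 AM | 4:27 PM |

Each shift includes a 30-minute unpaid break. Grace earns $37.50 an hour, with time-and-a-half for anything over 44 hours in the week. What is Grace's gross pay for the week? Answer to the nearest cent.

$1466.25

Tue: 5:31 AM–12:44 PM = 7 h 13 min; less 30 min break → 6 h 43 min
Wed: 7:39 AM–3:38 PM = 7 h 59 min; less 30 min break → 7 h 29 min
Thu: 8:18 AM–5:30 PM = 9 h 12 min; less 30 min break → 8 h 42 min
Fri: 10:48 AM–8:28 PM = 9 h 40 min; less 30 min break → 9 h 10 min
Sat: 8:55 AM–4:27 PM = 7 h 32 min; less 30 min break → 7 h 2 min
Total worked: 39 h 6 min = 2346 min.
Regular 39 h 6 min = 2346 min at $37.50/h; overtime 0 h 0 min = 0 min at $56.25/h.
Pay = (2346 × $37.50 + 0 × $56.25) ÷ 60 = $1466.25.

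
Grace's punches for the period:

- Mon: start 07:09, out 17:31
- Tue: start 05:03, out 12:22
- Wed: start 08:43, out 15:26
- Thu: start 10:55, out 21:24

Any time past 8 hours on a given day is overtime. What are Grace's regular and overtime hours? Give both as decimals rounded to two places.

Regular 30.03 hours, overtime 4.85 hours

Mon: 07:09–17:31 = 10 h 22 min
Tue: 05:03–12:22 = 7 h 19 min
Wed: 08:43–15:26 = 6 h 43 min
Thu: 10:55–21:24 = 10 h 29 min
Mon reg 8 h 0 min / OT 2 h 22 min; Tue reg 7 h 19 min / OT 0 h 0 min; Wed reg 6 h 43 min / OT 0 h 0 min; Thu reg 8 h 0 min / OT 2 h 29 min.
Totals: regular 30 h 2 min, overtime 4 h 51 min.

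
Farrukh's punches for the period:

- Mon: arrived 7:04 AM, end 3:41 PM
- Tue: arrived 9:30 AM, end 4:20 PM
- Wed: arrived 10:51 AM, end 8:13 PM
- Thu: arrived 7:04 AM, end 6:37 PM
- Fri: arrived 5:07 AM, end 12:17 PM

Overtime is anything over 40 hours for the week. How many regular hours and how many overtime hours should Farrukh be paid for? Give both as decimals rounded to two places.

Mon: 7:04 AM–3:41 PM = 8 h 37 min
Tue: 9:30 AM–4:20 PM = 6 h 50 min
Wed: 10:51 AM–8:13 PM = 9 h 22 min
Thu: 7:04 AM–6:37 PM = 11 h 33 min
Fri: 5:07 AM–12:17 PM = 7 h 10 min
Total worked: 43 h 32 min = 43.53 h.
Threshold 40 h → overtime 3 h 32 min, regular 40 h 0 min.

Regular 40.00 hours, overtime 3.53 hours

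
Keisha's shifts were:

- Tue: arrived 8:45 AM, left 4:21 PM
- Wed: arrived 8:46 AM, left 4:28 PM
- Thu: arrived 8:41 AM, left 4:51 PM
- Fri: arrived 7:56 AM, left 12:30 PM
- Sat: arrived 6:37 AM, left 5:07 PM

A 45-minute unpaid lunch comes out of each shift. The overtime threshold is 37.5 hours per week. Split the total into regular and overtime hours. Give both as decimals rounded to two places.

Tue: 8:45 AM–4:21 PM = 7 h 36 min; less 45 min break → 6 h 51 min
Wed: 8:46 AM–4:28 PM = 7 h 42 min; less 45 min break → 6 h 57 min
Thu: 8:41 AM–4:51 PM = 8 h 10 min; less 45 min break → 7 h 25 min
Fri: 7:56 AM–12:30 PM = 4 h 34 min; less 45 min break → 3 h 49 min
Sat: 6:37 AM–5:07 PM = 10 h 30 min; less 45 min break → 9 h 45 min
Total worked: 34 h 47 min = 34.78 h.
Threshold 37.5 h → overtime 0 h 0 min, regular 34 h 47 min.

Regular 34.78 hours, overtime 0.00 hours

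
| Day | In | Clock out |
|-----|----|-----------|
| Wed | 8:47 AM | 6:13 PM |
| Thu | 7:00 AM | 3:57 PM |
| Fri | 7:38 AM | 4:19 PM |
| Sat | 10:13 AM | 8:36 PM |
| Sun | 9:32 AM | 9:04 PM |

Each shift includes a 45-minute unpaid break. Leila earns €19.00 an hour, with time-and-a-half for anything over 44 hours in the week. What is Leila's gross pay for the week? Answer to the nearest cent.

€871.15

Wed: 8:47 AM–6:13 PM = 9 h 26 min; less 45 min break → 8 h 41 min
Thu: 7:00 AM–3:57 PM = 8 h 57 min; less 45 min break → 8 h 12 min
Fri: 7:38 AM–4:19 PM = 8 h 41 min; less 45 min break → 7 h 56 min
Sat: 10:13 AM–8:36 PM = 10 h 23 min; less 45 min break → 9 h 38 min
Sun: 9:32 AM–9:04 PM = 11 h 32 min; less 45 min break → 10 h 47 min
Total worked: 45 h 14 min = 2714 min.
Regular 44 h 0 min = 2640 min at €19.00/h; overtime 1 h 14 min = 74 min at €28.50/h.
Pay = (2640 × €19.00 + 74 × €28.50) ÷ 60 = €871.15.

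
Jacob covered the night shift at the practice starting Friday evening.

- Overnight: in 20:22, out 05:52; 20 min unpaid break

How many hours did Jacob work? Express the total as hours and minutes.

Overnight: 20:22 → midnight = 3 h 38 min; midnight → 05:52 = 5 h 52 min; span 9 h 30 min; less 20 min break → 9 h 10 min

9 h 10 min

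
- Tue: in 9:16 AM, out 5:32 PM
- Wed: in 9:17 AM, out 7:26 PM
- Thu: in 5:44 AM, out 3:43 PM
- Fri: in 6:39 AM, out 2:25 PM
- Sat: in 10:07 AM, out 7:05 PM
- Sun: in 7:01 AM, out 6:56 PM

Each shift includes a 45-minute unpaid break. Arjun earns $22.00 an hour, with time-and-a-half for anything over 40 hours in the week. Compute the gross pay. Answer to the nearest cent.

Tue: 9:16 AM–5:32 PM = 8 h 16 min; less 45 min break → 7 h 31 min
Wed: 9:17 AM–7:26 PM = 10 h 9 min; less 45 min break → 9 h 24 min
Thu: 5:44 AM–3:43 PM = 9 h 59 min; less 45 min break → 9 h 14 min
Fri: 6:39 AM–2:25 PM = 7 h 46 min; less 45 min break → 7 h 1 min
Sat: 10:07 AM–7:05 PM = 8 h 58 min; less 45 min break → 8 h 13 min
Sun: 7:01 AM–6:56 PM = 11 h 55 min; less 45 min break → 11 h 10 min
Total worked: 52 h 33 min = 3153 min.
Regular 40 h 0 min = 2400 min at $22.00/h; overtime 12 h 33 min = 753 min at $33.00/h.
Pay = (2400 × $22.00 + 753 × $33.00) ÷ 60 = $1294.15.

$1294.15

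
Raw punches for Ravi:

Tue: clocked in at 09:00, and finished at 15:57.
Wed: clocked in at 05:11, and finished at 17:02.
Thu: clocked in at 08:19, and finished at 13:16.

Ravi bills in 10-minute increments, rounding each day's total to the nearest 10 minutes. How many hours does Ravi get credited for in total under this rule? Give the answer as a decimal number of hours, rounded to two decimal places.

23.83 hours

Tue: 09:00–15:57 = 6 h 57 min → rounds to 7 h 0 min
Wed: 05:11–17:02 = 11 h 51 min → rounds to 11 h 50 min
Thu: 08:19–13:16 = 4 h 57 min → rounds to 5 h 0 min
Total credited: 23 h 50 min.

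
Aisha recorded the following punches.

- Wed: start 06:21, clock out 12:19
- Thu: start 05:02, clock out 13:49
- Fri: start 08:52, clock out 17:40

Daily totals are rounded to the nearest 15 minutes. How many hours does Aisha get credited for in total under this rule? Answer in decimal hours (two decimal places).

23.50 hours

Wed: 06:21–12:19 = 5 h 58 min → rounds to 6 h 0 min
Thu: 05:02–13:49 = 8 h 47 min → rounds to 8 h 45 min
Fri: 08:52–17:40 = 8 h 48 min → rounds to 8 h 45 min
Total credited: 23 h 30 min.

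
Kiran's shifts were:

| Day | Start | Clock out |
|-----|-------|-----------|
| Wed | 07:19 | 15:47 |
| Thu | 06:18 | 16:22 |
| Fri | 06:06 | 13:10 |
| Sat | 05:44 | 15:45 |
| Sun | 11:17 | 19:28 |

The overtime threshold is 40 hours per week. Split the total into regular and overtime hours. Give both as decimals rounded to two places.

Wed: 07:19–15:47 = 8 h 28 min
Thu: 06:18–16:22 = 10 h 4 min
Fri: 06:06–13:10 = 7 h 4 min
Sat: 05:44–15:45 = 10 h 1 min
Sun: 11:17–19:28 = 8 h 11 min
Total worked: 43 h 48 min = 43.80 h.
Threshold 40 h → overtime 3 h 48 min, regular 40 h 0 min.

Regular 40.00 hours, overtime 3.80 hours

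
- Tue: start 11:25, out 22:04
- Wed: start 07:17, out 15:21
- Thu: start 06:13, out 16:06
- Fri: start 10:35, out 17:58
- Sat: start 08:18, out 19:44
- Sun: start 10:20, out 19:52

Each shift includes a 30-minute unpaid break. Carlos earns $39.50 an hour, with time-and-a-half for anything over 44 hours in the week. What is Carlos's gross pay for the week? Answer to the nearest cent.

Tue: 11:25–22:04 = 10 h 39 min; less 30 min break → 10 h 9 min
Wed: 07:17–15:21 = 8 h 4 min; less 30 min break → 7 h 34 min
Thu: 06:13–16:06 = 9 h 53 min; less 30 min break → 9 h 23 min
Fri: 10:35–17:58 = 7 h 23 min; less 30 min break → 6 h 53 min
Sat: 08:18–19:44 = 11 h 26 min; less 30 min break → 10 h 56 min
Sun: 10:20–19:52 = 9 h 32 min; less 30 min break → 9 h 2 min
Total worked: 53 h 57 min = 3237 min.
Regular 44 h 0 min = 2640 min at $39.50/h; overtime 9 h 57 min = 597 min at $59.25/h.
Pay = (2640 × $39.50 + 597 × $59.25) ÷ 60 = $2327.54.

$2327.54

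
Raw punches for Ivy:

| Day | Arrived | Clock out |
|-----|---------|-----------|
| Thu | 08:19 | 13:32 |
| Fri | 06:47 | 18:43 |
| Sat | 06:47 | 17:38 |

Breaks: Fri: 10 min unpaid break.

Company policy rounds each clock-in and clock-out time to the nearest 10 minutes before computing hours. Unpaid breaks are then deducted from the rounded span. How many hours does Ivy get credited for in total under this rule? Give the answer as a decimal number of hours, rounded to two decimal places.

Thu: in 08:19→08:20, out 13:32→13:30; 5 h 10 min
Fri: in 06:47→06:50, out 18:43→18:40; 11 h 50 min − 10 min = 11 h 40 min
Sat: in 06:47→06:50, out 17:38→17:40; 10 h 50 min
Total credited: 27 h 40 min.

27.67 hours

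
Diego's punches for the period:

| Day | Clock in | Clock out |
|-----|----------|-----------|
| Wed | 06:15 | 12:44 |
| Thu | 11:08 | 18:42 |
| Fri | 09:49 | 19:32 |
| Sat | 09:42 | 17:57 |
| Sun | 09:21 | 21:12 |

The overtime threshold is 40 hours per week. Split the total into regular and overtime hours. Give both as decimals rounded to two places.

Wed: 06:15–12:44 = 6 h 29 min
Thu: 11:08–18:42 = 7 h 34 min
Fri: 09:49–19:32 = 9 h 43 min
Sat: 09:42–17:57 = 8 h 15 min
Sun: 09:21–21:12 = 11 h 51 min
Total worked: 43 h 52 min = 43.87 h.
Threshold 40 h → overtime 3 h 52 min, regular 40 h 0 min.

Regular 40.00 hours, overtime 3.87 hours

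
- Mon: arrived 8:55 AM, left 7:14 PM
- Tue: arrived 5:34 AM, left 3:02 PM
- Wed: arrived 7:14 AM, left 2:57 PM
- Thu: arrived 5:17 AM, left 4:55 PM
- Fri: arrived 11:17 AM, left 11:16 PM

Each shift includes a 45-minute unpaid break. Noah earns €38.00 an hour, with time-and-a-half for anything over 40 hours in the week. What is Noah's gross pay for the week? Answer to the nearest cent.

€1939.90

Mon: 8:55 AM–7:14 PM = 10 h 19 min; less 45 min break → 9 h 34 min
Tue: 5:34 AM–3:02 PM = 9 h 28 min; less 45 min break → 8 h 43 min
Wed: 7:14 AM–2:57 PM = 7 h 43 min; less 45 min break → 6 h 58 min
Thu: 5:17 AM–4:55 PM = 11 h 38 min; less 45 min break → 10 h 53 min
Fri: 11:17 AM–11:16 PM = 11 h 59 min; less 45 min break → 11 h 14 min
Total worked: 47 h 22 min = 2842 min.
Regular 40 h 0 min = 2400 min at €38.00/h; overtime 7 h 22 min = 442 min at €57.00/h.
Pay = (2400 × €38.00 + 442 × €57.00) ÷ 60 = €1939.90.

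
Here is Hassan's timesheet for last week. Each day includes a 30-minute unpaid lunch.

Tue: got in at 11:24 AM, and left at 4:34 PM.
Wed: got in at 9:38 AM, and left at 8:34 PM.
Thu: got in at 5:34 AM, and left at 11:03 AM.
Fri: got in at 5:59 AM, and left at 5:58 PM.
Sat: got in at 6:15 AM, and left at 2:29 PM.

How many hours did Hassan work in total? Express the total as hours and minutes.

Tue: 11:24 AM–4:34 PM = 5 h 10 min; less 30 min break → 4 h 40 min
Wed: 9:38 AM–8:34 PM = 10 h 56 min; less 30 min break → 10 h 26 min
Thu: 5:34 AM–11:03 AM = 5 h 29 min; less 30 min break → 4 h 59 min
Fri: 5:59 AM–5:58 PM = 11 h 59 min; less 30 min break → 11 h 29 min
Sat: 6:15 AM–2:29 PM = 8 h 14 min; less 30 min break → 7 h 44 min
Total: 4 h 40 min + 10 h 26 min + 4 h 59 min + 11 h 29 min + 7 h 44 min = 39 h 18 min.

39 h 18 min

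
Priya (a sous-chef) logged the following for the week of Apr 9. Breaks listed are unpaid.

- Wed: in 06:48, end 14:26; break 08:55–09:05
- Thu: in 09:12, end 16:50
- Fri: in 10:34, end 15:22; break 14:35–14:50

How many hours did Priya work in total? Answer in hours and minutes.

19 h 39 min

Wed: 06:48–14:26 = 7 h 38 min; less 10 min break → 7 h 28 min
Thu: 09:12–16:50 = 7 h 38 min
Fri: 10:34–15:22 = 4 h 48 min; less 15 min break → 4 h 33 min
Total: 7 h 28 min + 7 h 38 min + 4 h 33 min = 19 h 39 min.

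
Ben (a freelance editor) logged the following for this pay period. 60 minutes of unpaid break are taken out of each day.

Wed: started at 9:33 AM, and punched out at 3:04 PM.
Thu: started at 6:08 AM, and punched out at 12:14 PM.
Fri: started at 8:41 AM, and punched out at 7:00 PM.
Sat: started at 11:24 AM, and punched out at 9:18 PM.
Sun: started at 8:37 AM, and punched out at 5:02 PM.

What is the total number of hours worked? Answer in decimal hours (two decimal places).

Wed: 9:33 AM–3:04 PM = 5 h 31 min; less 60 min break → 4 h 31 min
Thu: 6:08 AM–12:14 PM = 6 h 6 min; less 60 min break → 5 h 6 min
Fri: 8:41 AM–7:00 PM = 10 h 19 min; less 60 min break → 9 h 19 min
Sat: 11:24 AM–9:18 PM = 9 h 54 min; less 60 min break → 8 h 54 min
Sun: 8:37 AM–5:02 PM = 8 h 25 min; less 60 min break → 7 h 25 min
Total: 4 h 31 min + 5 h 6 min + 9 h 19 min + 8 h 54 min + 7 h 25 min = 35 h 15 min.

35.25 hours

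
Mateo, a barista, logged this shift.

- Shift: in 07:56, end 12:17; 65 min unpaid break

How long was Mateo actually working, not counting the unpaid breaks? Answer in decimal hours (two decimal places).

Shift: 07:56–12:17 = 4 h 21 min; less 65 min break → 3 h 16 min

3.27 hours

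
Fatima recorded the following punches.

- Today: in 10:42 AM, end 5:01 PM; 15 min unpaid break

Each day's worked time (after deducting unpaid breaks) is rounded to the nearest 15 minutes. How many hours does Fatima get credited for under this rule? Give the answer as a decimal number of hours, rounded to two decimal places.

Today: 10:42 AM–5:01 PM = 6 h 19 min − 15 min = 6 h 4 min → rounds to 6 h 0 min

6.00 hours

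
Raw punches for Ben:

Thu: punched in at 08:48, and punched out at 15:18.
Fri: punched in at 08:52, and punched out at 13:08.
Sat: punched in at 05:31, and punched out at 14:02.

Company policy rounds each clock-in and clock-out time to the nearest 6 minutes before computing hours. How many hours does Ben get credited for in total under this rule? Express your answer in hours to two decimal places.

Thu: in 08:48→08:48, out 15:18→15:18; 6 h 30 min
Fri: in 08:52→08:54, out 13:08→13:06; 4 h 12 min
Sat: in 05:31→05:30, out 14:02→14:00; 8 h 30 min
Total credited: 19 h 12 min.

19.20 hours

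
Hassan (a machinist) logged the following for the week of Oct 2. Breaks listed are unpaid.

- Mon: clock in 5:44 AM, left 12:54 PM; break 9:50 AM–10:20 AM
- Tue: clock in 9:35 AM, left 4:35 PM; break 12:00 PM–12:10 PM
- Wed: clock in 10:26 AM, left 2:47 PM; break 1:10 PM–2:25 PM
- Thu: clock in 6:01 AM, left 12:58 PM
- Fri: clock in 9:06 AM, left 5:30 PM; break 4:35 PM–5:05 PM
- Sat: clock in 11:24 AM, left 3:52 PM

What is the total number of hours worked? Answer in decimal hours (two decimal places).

Mon: 5:44 AM–12:54 PM = 7 h 10 min; less 30 min break → 6 h 40 min
Tue: 9:35 AM–4:35 PM = 7 h 0 min; less 10 min break → 6 h 50 min
Wed: 10:26 AM–2:47 PM = 4 h 21 min; less 75 min break → 3 h 6 min
Thu: 6:01 AM–12:58 PM = 6 h 57 min
Fri: 9:06 AM–5:30 PM = 8 h 24 min; less 30 min break → 7 h 54 min
Sat: 11:24 AM–3:52 PM = 4 h 28 min
Total: 6 h 40 min + 6 h 50 min + 3 h 6 min + 6 h 57 min + 7 h 54 min + 4 h 28 min = 35 h 55 min.

35.92 hours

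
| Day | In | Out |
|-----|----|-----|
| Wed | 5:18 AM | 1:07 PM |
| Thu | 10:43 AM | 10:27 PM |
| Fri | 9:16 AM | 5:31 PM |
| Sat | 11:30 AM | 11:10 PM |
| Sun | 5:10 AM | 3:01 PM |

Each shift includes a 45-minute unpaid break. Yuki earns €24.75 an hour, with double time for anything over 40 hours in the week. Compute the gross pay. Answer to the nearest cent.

Wed: 5:18 AM–1:07 PM = 7 h 49 min; less 45 min break → 7 h 4 min
Thu: 10:43 AM–10:27 PM = 11 h 44 min; less 45 min break → 10 h 59 min
Fri: 9:16 AM–5:31 PM = 8 h 15 min; less 45 min break → 7 h 30 min
Sat: 11:30 AM–11:10 PM = 11 h 40 min; less 45 min break → 10 h 55 min
Sun: 5:10 AM–3:01 PM = 9 h 51 min; less 45 min break → 9 h 6 min
Total worked: 45 h 34 min = 2734 min.
Regular 40 h 0 min = 2400 min at €24.75/h; overtime 5 h 34 min = 334 min at €49.50/h.
Pay = (2400 × €24.75 + 334 × €49.50) ÷ 60 = €1265.55.

€1265.55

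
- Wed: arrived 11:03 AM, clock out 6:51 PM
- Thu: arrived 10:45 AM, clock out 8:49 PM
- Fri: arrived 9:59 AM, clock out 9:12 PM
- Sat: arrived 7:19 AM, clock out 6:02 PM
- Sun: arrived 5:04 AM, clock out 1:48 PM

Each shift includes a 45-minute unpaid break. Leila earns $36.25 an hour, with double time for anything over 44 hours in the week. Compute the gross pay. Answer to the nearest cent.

Wed: 11:03 AM–6:51 PM = 7 h 48 min; less 45 min break → 7 h 3 min
Thu: 10:45 AM–8:49 PM = 10 h 4 min; less 45 min break → 9 h 19 min
Fri: 9:59 AM–9:12 PM = 11 h 13 min; less 45 min break → 10 h 28 min
Sat: 7:19 AM–6:02 PM = 10 h 43 min; less 45 min break → 9 h 58 min
Sun: 5:04 AM–1:48 PM = 8 h 44 min; less 45 min break → 7 h 59 min
Total worked: 44 h 47 min = 2687 min.
Regular 44 h 0 min = 2640 min at $36.25/h; overtime 0 h 47 min = 47 min at $72.50/h.
Pay = (2640 × $36.25 + 47 × $72.50) ÷ 60 = $1651.79.

$1651.79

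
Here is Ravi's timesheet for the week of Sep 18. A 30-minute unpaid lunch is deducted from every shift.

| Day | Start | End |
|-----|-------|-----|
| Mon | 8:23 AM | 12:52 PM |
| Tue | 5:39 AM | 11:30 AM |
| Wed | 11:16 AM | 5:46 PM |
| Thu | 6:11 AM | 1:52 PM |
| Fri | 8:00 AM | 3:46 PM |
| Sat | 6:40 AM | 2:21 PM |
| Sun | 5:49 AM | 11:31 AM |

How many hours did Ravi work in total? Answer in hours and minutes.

42 h 10 min

Mon: 8:23 AM–12:52 PM = 4 h 29 min; less 30 min break → 3 h 59 min
Tue: 5:39 AM–11:30 AM = 5 h 51 min; less 30 min break → 5 h 21 min
Wed: 11:16 AM–5:46 PM = 6 h 30 min; less 30 min break → 6 h 0 min
Thu: 6:11 AM–1:52 PM = 7 h 41 min; less 30 min break → 7 h 11 min
Fri: 8:00 AM–3:46 PM = 7 h 46 min; less 30 min break → 7 h 16 min
Sat: 6:40 AM–2:21 PM = 7 h 41 min; less 30 min break → 7 h 11 min
Sun: 5:49 AM–11:31 AM = 5 h 42 min; less 30 min break → 5 h 12 min
Total: 3 h 59 min + 5 h 21 min + 6 h 0 min + 7 h 11 min + 7 h 16 min + 7 h 11 min + 5 h 12 min = 42 h 10 min.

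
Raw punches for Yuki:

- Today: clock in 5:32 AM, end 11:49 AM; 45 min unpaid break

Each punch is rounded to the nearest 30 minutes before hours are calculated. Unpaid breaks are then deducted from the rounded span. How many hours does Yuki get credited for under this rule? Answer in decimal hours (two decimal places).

Today: in 5:32 AM→5:30 AM, out 11:49 AM→12:00 PM; 6 h 30 min − 45 min = 5 h 45 min

5.75 hours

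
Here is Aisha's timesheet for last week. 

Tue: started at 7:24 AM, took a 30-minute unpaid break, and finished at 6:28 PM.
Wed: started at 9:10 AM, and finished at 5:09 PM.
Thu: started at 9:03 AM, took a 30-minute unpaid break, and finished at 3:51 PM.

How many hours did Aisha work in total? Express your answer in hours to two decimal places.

Tue: 7:24 AM–6:28 PM = 11 h 4 min; less 30 min break → 10 h 34 min
Wed: 9:10 AM–5:09 PM = 7 h 59 min
Thu: 9:03 AM–3:51 PM = 6 h 48 min; less 30 min break → 6 h 18 min
Total: 10 h 34 min + 7 h 59 min + 6 h 18 min = 24 h 51 min.

24.85 hours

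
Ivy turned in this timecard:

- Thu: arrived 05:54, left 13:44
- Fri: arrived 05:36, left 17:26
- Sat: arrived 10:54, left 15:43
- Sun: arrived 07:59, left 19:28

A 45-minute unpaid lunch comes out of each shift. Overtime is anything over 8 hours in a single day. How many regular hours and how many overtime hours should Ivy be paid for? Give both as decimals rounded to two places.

Regular 27.15 hours, overtime 5.82 hours

Thu: 05:54–13:44 = 7 h 50 min; less 45 min break → 7 h 5 min
Fri: 05:36–17:26 = 11 h 50 min; less 45 min break → 11 h 5 min
Sat: 10:54–15:43 = 4 h 49 min; less 45 min break → 4 h 4 min
Sun: 07:59–19:28 = 11 h 29 min; less 45 min break → 10 h 44 min
Thu reg 7 h 5 min / OT 0 h 0 min; Fri reg 8 h 0 min / OT 3 h 5 min; Sat reg 4 h 4 min / OT 0 h 0 min; Sun reg 8 h 0 min / OT 2 h 44 min.
Totals: regular 27 h 9 min, overtime 5 h 49 min.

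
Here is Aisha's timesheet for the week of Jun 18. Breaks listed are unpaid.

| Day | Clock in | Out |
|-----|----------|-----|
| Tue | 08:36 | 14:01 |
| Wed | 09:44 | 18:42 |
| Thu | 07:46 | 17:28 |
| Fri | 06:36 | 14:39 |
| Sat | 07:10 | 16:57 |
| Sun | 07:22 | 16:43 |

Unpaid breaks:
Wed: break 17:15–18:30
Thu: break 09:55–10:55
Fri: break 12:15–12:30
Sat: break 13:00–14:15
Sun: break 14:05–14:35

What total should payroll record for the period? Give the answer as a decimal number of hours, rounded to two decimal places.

47.02 hours

Tue: 08:36–14:01 = 5 h 25 min
Wed: 09:44–18:42 = 8 h 58 min; less 75 min break → 7 h 43 min
Thu: 07:46–17:28 = 9 h 42 min; less 60 min break → 8 h 42 min
Fri: 06:36–14:39 = 8 h 3 min; less 15 min break → 7 h 48 min
Sat: 07:10–16:57 = 9 h 47 min; less 75 min break → 8 h 32 min
Sun: 07:22–16:43 = 9 h 21 min; less 30 min break → 8 h 51 min
Total: 5 h 25 min + 7 h 43 min + 8 h 42 min + 7 h 48 min + 8 h 32 min + 8 h 51 min = 47 h 1 min.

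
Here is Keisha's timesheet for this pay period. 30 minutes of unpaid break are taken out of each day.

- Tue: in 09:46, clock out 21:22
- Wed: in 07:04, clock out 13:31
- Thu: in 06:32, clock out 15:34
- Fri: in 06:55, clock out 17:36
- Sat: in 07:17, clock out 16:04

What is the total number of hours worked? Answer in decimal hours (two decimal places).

Tue: 09:46–21:22 = 11 h 36 min; less 30 min break → 11 h 6 min
Wed: 07:04–13:31 = 6 h 27 min; less 30 min break → 5 h 57 min
Thu: 06:32–15:34 = 9 h 2 min; less 30 min break → 8 h 32 min
Fri: 06:55–17:36 = 10 h 41 min; less 30 min break → 10 h 11 min
Sat: 07:17–16:04 = 8 h 47 min; less 30 min break → 8 h 17 min
Total: 11 h 6 min + 5 h 57 min + 8 h 32 min + 10 h 11 min + 8 h 17 min = 44 h 3 min.

44.05 hours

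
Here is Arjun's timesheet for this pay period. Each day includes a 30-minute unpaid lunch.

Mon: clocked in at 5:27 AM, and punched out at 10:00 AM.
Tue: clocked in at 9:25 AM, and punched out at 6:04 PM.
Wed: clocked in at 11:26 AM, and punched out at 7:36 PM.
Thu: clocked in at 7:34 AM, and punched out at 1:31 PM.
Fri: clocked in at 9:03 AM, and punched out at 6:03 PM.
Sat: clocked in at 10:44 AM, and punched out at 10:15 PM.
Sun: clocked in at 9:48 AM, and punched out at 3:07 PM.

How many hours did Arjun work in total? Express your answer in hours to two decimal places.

Mon: 5:27 AM–10:00 AM = 4 h 33 min; less 30 min break → 4 h 3 min
Tue: 9:25 AM–6:04 PM = 8 h 39 min; less 30 min break → 8 h 9 min
Wed: 11:26 AM–7:36 PM = 8 h 10 min; less 30 min break → 7 h 40 min
Thu: 7:34 AM–1:31 PM = 5 h 57 min; less 30 min break → 5 h 27 min
Fri: 9:03 AM–6:03 PM = 9 h 0 min; less 30 min break → 8 h 30 min
Sat: 10:44 AM–10:15 PM = 11 h 31 min; less 30 min break → 11 h 1 min
Sun: 9:48 AM–3:07 PM = 5 h 19 min; less 30 min break → 4 h 49 min
Total: 4 h 3 min + 8 h 9 min + 7 h 40 min + 5 h 27 min + 8 h 30 min + 11 h 1 min + 4 h 49 min = 49 h 39 min.

49.65 hours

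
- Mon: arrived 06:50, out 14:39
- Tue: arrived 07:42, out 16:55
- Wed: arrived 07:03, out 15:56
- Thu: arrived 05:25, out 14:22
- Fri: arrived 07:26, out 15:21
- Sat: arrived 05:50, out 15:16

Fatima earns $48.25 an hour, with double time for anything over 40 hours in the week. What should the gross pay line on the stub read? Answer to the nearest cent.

Mon: 06:50–14:39 = 7 h 49 min
Tue: 07:42–16:55 = 9 h 13 min
Wed: 07:03–15:56 = 8 h 53 min
Thu: 05:25–14:22 = 8 h 57 min
Fri: 07:26–15:21 = 7 h 55 min
Sat: 05:50–15:16 = 9 h 26 min
Total worked: 52 h 13 min = 3133 min.
Regular 40 h 0 min = 2400 min at $48.25/h; overtime 12 h 13 min = 733 min at $96.50/h.
Pay = (2400 × $48.25 + 733 × $96.50) ÷ 60 = $3108.91.

$3108.91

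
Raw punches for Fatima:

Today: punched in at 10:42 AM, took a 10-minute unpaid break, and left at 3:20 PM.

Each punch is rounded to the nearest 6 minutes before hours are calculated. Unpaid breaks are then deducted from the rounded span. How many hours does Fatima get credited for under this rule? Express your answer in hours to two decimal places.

4.43 hours

Today: in 10:42 AM→10:42 AM, out 3:20 PM→3:18 PM; 4 h 36 min − 10 min = 4 h 26 min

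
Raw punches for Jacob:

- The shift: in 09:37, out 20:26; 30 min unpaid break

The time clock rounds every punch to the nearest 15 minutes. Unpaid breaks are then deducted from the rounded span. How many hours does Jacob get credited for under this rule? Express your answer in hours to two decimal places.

10.50 hours

The shift: in 09:37→09:30, out 20:26→20:30; 11 h 0 min − 30 min = 10 h 30 min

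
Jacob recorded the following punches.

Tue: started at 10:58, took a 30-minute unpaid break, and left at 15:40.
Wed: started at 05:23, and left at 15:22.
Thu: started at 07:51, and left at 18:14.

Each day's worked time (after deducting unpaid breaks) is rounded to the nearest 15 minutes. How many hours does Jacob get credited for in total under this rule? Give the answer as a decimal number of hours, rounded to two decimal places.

Tue: 10:58–15:40 = 4 h 42 min − 30 min = 4 h 12 min → rounds to 4 h 15 min
Wed: 05:23–15:22 = 9 h 59 min → rounds to 10 h 0 min
Thu: 07:51–18:14 = 10 h 23 min → rounds to 10 h 30 min
Total credited: 24 h 45 min.

24.75 hours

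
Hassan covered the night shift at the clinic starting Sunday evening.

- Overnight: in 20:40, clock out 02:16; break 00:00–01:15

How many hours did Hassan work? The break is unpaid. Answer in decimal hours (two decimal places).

Overnight: 20:40 → midnight = 3 h 20 min; midnight → 02:16 = 2 h 16 min; span 5 h 36 min; less 75 min break → 4 h 21 min

4.35 hours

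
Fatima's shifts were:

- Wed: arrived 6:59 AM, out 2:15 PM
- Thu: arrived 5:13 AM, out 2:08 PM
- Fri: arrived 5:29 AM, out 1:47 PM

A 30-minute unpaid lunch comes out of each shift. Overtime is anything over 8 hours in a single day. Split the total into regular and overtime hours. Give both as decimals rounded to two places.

Wed: 6:59 AM–2:15 PM = 7 h 16 min; less 30 min break → 6 h 46 min
Thu: 5:13 AM–2:08 PM = 8 h 55 min; less 30 min break → 8 h 25 min
Fri: 5:29 AM–1:47 PM = 8 h 18 min; less 30 min break → 7 h 48 min
Wed reg 6 h 46 min / OT 0 h 0 min; Thu reg 8 h 0 min / OT 0 h 25 min; Fri reg 7 h 48 min / OT 0 h 0 min.
Totals: regular 22 h 34 min, overtime 0 h 25 min.

Regular 22.57 hours, overtime 0.42 hours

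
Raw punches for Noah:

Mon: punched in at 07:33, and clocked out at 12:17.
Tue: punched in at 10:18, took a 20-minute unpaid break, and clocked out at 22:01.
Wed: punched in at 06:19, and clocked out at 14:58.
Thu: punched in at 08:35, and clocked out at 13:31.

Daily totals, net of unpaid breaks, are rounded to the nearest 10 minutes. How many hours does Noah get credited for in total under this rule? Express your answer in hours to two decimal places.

Mon: 07:33–12:17 = 4 h 44 min → rounds to 4 h 40 min
Tue: 10:18–22:01 = 11 h 43 min − 20 min = 11 h 23 min → rounds to 11 h 20 min
Wed: 06:19–14:58 = 8 h 39 min → rounds to 8 h 40 min
Thu: 08:35–13:31 = 4 h 56 min → rounds to 5 h 0 min
Total credited: 29 h 40 min.

29.67 hours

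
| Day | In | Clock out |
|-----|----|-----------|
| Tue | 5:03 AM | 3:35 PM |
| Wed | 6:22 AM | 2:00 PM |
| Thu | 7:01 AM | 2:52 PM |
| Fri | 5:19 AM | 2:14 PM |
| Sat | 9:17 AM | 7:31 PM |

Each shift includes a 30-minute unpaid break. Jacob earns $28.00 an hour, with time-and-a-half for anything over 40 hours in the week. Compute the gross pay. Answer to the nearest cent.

$1232.00

Tue: 5:03 AM–3:35 PM = 10 h 32 min; less 30 min break → 10 h 2 min
Wed: 6:22 AM–2:00 PM = 7 h 38 min; less 30 min break → 7 h 8 min
Thu: 7:01 AM–2:52 PM = 7 h 51 min; less 30 min break → 7 h 21 min
Fri: 5:19 AM–2:14 PM = 8 h 55 min; less 30 min break → 8 h 25 min
Sat: 9:17 AM–7:31 PM = 10 h 14 min; less 30 min break → 9 h 44 min
Total worked: 42 h 40 min = 2560 min.
Regular 40 h 0 min = 2400 min at $28.00/h; overtime 2 h 40 min = 160 min at $42.00/h.
Pay = (2400 × $28.00 + 160 × $42.00) ÷ 60 = $1232.00.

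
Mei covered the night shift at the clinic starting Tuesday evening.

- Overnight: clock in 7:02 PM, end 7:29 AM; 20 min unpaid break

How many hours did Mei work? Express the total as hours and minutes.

12 h 7 min

Overnight: 7:02 PM → midnight = 4 h 58 min; midnight → 7:29 AM = 7 h 29 min; span 12 h 27 min; less 20 min break → 12 h 7 min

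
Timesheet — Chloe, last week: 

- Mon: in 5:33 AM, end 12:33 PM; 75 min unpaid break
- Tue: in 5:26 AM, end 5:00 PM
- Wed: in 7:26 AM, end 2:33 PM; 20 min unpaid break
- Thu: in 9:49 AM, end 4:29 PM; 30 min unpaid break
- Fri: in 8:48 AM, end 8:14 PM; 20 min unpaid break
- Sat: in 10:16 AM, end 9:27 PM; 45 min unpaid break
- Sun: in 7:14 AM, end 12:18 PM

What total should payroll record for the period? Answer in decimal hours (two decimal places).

56.87 hours

Mon: 5:33 AM–12:33 PM = 7 h 0 min; less 75 min break → 5 h 45 min
Tue: 5:26 AM–5:00 PM = 11 h 34 min
Wed: 7:26 AM–2:33 PM = 7 h 7 min; less 20 min break → 6 h 47 min
Thu: 9:49 AM–4:29 PM = 6 h 40 min; less 30 min break → 6 h 10 min
Fri: 8:48 AM–8:14 PM = 11 h 26 min; less 20 min break → 11 h 6 min
Sat: 10:16 AM–9:27 PM = 11 h 11 min; less 45 min break → 10 h 26 min
Sun: 7:14 AM–12:18 PM = 5 h 4 min
Total: 5 h 45 min + 11 h 34 min + 6 h 47 min + 6 h 10 min + 11 h 6 min + 10 h 26 min + 5 h 4 min = 56 h 52 min.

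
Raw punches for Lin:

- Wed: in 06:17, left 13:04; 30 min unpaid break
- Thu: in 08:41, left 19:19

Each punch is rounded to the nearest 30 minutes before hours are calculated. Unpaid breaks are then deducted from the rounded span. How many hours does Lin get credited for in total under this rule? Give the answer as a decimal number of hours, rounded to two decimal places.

Wed: in 06:17→06:30, out 13:04→13:00; 6 h 30 min − 30 min = 6 h 0 min
Thu: in 08:41→08:30, out 19:19→19:30; 11 h 0 min
Total credited: 17 h 0 min.

17.00 hours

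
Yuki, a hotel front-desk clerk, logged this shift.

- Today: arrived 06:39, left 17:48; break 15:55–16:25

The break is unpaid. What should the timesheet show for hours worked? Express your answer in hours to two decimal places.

Today: 06:39–17:48 = 11 h 9 min; less 30 min break → 10 h 39 min

10.65 hours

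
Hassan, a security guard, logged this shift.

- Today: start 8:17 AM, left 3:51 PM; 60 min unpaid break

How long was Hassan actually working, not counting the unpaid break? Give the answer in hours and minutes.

6 h 34 min

Today: 8:17 AM–3:51 PM = 7 h 34 min; less 60 min break → 6 h 34 min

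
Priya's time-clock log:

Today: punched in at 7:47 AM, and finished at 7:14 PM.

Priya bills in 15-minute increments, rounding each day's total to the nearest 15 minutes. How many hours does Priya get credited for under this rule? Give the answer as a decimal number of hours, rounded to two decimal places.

Today: 7:47 AM–7:14 PM = 11 h 27 min → rounds to 11 h 30 min

11.50 hours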